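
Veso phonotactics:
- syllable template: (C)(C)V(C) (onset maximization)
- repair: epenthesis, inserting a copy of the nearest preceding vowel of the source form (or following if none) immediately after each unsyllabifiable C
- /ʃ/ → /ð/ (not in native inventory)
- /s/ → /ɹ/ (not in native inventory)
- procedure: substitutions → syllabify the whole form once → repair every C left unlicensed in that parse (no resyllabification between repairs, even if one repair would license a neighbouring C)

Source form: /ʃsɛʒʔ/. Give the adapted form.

Substitution: /ʃ/ → /ð/, /s/ → /ɹ/, giving /ðɹɛʒʔ/.
Syllabifying with onset maximization leaves /ʔ/ stranded (at most one coda consonant is licensed; onsets may contain at most 2 consonants).
Each unlicensed consonant becomes the onset of a new syllable: /ʔ/ → /ʔɛ/.

ðɹɛʒʔɛ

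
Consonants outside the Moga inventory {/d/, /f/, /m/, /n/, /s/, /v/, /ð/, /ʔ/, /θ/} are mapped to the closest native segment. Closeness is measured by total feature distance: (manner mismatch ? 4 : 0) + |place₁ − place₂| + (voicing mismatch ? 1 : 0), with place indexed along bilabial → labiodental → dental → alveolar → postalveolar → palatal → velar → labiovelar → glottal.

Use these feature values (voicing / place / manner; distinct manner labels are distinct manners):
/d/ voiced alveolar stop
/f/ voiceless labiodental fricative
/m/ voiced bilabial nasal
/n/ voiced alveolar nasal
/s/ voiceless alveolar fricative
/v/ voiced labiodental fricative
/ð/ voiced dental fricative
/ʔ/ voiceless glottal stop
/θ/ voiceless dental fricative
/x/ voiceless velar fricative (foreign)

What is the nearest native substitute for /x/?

s

/s/ is closest: same manner (fricative), place distance 3 (velar→alveolar), same voicing; total 3. Next closest is /θ/ at distance 4.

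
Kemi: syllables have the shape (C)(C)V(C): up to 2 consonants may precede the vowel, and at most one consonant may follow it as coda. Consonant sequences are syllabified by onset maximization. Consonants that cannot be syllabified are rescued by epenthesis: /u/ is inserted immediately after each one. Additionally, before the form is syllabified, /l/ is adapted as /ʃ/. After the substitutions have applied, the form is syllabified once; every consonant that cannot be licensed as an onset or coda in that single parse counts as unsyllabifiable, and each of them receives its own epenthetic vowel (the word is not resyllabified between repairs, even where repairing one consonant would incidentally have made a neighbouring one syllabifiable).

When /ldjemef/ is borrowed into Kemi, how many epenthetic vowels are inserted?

After substitution the input is /ʃdjemef/.
The unsyllabifiable consonants are /ʃ/; each receives one epenthetic vowel.

1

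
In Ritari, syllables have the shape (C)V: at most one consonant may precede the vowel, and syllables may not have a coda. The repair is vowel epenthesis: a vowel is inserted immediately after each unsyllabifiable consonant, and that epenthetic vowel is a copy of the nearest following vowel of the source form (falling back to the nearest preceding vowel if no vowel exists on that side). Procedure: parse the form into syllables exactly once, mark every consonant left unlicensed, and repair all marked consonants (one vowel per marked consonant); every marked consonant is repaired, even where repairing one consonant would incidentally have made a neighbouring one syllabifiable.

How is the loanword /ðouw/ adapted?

ðouwu

The consonants /w/ cannot be parsed into a legal (C)V syllable (no codas are permitted; onsets are limited to one consonant).
Inserting the epenthetic vowel yields /w/ → /wu/.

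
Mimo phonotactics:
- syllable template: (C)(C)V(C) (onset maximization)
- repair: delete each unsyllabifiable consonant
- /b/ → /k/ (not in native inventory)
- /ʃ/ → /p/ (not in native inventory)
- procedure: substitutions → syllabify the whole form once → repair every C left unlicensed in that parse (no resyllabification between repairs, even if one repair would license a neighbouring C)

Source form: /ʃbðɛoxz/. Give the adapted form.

Substitution: /ʃ/ → /p/, /b/ → /k/, giving /pkðɛoxz/.
Under (C)(C)V(C), the unsyllabifiable consonants are /p/, /z/ (at most one coda consonant is licensed; onsets may contain at most 2 consonants).
Each unlicensed consonant is deleted: /p/, /z/.

kðɛox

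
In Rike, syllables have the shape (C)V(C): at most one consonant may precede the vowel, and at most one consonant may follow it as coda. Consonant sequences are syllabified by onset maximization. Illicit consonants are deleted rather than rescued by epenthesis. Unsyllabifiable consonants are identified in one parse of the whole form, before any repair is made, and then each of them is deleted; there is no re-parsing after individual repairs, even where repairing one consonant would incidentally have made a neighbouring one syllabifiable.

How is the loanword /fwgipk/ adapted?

The consonants /f/, /w/, /k/ cannot be parsed into a legal (C)V(C) syllable (at most one coda consonant is licensed; onsets are limited to one consonant).
Deletion applies to /f/, /w/, /k/.

gip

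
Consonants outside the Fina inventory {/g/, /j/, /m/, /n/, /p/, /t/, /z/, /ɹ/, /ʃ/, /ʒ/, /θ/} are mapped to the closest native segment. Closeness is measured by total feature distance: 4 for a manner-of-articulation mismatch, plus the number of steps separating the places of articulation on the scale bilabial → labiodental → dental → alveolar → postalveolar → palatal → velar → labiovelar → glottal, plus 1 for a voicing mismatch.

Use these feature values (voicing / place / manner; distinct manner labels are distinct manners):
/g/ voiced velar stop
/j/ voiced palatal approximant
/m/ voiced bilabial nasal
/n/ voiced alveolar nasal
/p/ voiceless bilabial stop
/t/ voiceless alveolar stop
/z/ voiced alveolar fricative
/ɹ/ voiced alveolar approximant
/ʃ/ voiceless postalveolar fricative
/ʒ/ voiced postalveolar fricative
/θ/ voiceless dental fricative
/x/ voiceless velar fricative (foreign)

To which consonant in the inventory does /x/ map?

ʃ

/ʃ/ is closest: same manner (fricative), place distance 2 (velar→postalveolar), same voicing; total 2. Next closest is /ʒ/ at distance 3.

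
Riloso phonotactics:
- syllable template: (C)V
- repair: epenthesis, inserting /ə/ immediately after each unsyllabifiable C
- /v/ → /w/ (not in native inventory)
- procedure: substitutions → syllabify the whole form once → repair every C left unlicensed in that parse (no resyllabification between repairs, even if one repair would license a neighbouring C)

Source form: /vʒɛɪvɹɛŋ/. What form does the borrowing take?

wəʒɛɪwəɹɛŋə

Substitution: /v/ → /w/, giving /wʒɛɪwɹɛŋ/.
Under (C)V, the unsyllabifiable consonants are /w/, /w/, /ŋ/ (no codas are permitted; onsets are limited to one consonant).
Epenthesis after each stranded consonant: /w/ → /wə/, /w/ → /wə/, /ŋ/ → /ŋə/.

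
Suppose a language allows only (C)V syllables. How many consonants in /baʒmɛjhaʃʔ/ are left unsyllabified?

4

Syllabifying with onset maximization leaves /ʒ/, /j/, /ʃ/, /ʔ/ stranded (no codas are permitted; onsets are limited to one consonant).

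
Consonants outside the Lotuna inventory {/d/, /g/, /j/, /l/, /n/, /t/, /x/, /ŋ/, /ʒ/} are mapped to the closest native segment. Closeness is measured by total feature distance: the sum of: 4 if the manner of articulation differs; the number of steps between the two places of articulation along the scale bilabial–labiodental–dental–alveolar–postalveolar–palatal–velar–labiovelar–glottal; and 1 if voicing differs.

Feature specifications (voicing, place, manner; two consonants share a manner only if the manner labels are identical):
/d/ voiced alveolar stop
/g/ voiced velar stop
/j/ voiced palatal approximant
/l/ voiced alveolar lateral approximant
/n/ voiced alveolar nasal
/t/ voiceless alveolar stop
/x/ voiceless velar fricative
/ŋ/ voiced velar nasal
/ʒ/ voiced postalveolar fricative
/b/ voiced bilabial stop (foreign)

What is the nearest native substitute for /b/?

d

/d/ is closest: same manner (stop), place distance 3 (bilabial→alveolar), same voicing; total 3. Next closest is /t/ at distance 4.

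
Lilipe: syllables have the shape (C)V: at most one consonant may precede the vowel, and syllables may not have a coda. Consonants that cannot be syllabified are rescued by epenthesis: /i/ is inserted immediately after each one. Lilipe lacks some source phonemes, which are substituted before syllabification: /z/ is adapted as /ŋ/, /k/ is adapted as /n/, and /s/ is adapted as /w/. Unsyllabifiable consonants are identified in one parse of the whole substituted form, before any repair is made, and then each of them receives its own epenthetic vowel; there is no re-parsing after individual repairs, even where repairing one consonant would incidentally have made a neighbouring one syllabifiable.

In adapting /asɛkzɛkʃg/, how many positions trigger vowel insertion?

After substitution the input is /awɛnŋɛnʃg/.
The unsyllabifiable consonants are /n/, /n/, /ʃ/, /g/; each receives one epenthetic vowel.

4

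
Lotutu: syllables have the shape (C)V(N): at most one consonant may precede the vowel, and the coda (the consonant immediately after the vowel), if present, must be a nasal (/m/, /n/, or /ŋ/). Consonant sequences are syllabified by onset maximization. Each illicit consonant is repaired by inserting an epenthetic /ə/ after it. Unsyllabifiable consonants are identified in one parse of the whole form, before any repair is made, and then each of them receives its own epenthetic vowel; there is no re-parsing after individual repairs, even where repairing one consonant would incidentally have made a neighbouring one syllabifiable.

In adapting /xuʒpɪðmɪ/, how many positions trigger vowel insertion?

2

The unsyllabifiable consonants are /ʒ/, /ð/; each receives one epenthetic vowel.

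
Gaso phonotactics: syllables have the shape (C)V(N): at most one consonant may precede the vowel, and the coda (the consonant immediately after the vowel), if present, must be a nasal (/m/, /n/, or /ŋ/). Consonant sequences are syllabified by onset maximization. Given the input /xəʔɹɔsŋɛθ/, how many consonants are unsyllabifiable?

3

The consonants /ʔ/, /s/, /θ/ cannot be parsed into a legal (C)V(N) syllable (only a nasal (/m/, /n/, or /ŋ/) is licensed in coda position; onsets are limited to one consonant).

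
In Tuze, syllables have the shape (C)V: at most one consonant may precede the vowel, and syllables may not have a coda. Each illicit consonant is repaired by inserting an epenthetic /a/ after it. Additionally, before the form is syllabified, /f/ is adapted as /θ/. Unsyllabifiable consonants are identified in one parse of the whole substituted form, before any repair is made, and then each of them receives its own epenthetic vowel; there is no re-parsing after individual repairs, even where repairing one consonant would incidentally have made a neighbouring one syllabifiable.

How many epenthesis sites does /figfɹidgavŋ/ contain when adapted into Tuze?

After substitution the input is /θigθɹidgavŋ/.
The unsyllabifiable consonants are /g/, /θ/, /d/, /v/, /ŋ/; each receives one epenthetic vowel.

5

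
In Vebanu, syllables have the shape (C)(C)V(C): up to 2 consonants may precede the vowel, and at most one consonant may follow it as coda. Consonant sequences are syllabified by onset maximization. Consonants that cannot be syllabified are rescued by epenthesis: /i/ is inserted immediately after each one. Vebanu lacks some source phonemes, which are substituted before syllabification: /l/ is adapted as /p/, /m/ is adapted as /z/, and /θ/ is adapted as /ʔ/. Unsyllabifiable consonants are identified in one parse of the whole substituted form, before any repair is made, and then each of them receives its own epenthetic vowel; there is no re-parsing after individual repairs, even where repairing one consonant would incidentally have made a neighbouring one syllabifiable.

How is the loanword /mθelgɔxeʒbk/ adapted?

zʔepgɔxeʒbiki

Substitution: /m/ → /z/, /θ/ → /ʔ/, /l/ → /p/, giving /zʔepgɔxeʒbk/.
Syllabifying with onset maximization leaves /b/, /k/ stranded (at most one coda consonant is licensed; onsets may contain at most 2 consonants).
Inserting the epenthetic vowel yields /b/ → /bi/, /k/ → /ki/.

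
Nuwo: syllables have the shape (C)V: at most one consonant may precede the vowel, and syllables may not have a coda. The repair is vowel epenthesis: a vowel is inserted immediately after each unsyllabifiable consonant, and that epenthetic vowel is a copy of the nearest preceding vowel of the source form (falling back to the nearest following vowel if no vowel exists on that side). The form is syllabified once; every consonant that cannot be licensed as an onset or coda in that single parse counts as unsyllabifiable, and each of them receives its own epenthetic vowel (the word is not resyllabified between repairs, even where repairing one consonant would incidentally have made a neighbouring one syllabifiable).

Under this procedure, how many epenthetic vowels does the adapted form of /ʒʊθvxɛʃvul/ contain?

4

The unsyllabifiable consonants are /θ/, /v/, /ʃ/, /l/; each receives one epenthetic vowel.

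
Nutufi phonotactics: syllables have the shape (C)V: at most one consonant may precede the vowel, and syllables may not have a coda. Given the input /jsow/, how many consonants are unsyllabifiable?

2

The consonants /j/, /w/ cannot be parsed into a legal (C)V syllable (no codas are permitted; onsets are limited to one consonant).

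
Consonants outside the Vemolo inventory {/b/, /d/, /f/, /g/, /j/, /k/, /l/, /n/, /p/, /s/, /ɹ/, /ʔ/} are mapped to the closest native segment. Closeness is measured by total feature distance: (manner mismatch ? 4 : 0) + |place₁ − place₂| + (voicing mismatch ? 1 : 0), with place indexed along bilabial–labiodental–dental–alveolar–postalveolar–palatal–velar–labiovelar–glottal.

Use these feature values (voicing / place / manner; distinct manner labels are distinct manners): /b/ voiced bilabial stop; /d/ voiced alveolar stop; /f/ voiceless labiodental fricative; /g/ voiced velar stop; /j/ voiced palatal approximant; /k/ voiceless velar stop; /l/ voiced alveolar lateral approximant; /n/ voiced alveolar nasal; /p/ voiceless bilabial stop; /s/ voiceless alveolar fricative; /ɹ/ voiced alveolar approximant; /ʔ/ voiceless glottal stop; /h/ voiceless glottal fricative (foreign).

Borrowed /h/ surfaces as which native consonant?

/ʔ/ is closest: manner differs (fricative→stop, +4), place distance 0 (glottal→glottal), same voicing; total 4. Next closest is /s/ at distance 5.

ʔ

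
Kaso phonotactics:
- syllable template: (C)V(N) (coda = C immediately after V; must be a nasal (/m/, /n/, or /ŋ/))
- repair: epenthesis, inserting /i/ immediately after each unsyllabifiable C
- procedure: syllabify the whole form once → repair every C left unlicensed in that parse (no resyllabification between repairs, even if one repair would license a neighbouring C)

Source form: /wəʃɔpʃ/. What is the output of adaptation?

wəʃɔpiʃi

Under (C)V(N), the unsyllabifiable consonants are /p/, /ʃ/ (only a nasal (/m/, /n/, or /ŋ/) is licensed in coda position; onsets are limited to one consonant).
Each unlicensed consonant becomes the onset of a new syllable: /p/ → /pi/, /ʃ/ → /ʃi/.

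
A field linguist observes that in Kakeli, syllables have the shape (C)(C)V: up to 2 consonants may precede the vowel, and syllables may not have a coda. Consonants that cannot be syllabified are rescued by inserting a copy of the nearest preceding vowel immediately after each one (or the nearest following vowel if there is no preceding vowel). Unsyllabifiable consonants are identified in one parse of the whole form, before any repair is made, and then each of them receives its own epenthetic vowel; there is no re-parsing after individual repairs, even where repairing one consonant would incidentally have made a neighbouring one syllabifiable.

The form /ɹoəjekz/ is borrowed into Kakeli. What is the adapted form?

Under (C)(C)V, the unsyllabifiable consonants are /k/, /z/ (no codas are permitted; onsets may contain at most 2 consonants).
Each unlicensed consonant becomes the onset of a new syllable: /k/ → /ke/, /z/ → /ze/.

ɹoəjekeze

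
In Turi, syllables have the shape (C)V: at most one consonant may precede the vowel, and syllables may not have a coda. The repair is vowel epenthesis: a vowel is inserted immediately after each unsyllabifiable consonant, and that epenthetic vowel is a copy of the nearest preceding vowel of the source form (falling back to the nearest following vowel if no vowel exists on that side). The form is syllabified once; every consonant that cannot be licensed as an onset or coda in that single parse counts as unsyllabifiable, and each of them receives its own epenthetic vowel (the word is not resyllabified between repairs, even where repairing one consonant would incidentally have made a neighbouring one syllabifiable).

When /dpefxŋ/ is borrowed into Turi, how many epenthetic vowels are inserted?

4

The unsyllabifiable consonants are /d/, /f/, /x/, /ŋ/; each receives one epenthetic vowel.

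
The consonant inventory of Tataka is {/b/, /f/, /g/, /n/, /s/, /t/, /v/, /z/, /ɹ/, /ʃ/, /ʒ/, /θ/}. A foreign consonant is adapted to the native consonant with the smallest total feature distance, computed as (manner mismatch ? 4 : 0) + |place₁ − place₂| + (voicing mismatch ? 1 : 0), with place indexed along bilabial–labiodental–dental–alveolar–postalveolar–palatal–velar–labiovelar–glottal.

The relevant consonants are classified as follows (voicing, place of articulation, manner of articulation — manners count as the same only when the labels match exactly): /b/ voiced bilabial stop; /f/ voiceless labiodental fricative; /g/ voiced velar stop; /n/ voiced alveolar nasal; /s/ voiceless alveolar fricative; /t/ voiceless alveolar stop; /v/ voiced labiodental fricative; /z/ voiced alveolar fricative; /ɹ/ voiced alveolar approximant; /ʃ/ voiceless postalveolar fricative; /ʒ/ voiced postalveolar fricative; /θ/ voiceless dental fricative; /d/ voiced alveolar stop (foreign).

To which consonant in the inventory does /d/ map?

t

/t/ is closest: same manner (stop), place distance 0 (alveolar→alveolar), voicing differs (+1); total 1. Next closest is /b/ at distance 3.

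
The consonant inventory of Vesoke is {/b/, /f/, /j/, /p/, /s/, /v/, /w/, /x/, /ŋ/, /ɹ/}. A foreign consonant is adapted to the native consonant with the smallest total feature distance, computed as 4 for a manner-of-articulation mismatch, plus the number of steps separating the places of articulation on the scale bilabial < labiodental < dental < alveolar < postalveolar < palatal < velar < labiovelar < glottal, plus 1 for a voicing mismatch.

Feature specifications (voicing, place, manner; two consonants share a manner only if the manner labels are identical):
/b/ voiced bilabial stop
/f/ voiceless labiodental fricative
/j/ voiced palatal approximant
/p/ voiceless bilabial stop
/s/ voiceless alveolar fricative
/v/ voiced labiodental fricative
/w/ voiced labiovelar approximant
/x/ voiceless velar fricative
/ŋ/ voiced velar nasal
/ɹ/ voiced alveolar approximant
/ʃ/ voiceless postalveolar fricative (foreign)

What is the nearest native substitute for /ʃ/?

s

/s/ is closest: same manner (fricative), place distance 1 (postalveolar→alveolar), same voicing; total 1. Next closest is /x/ at distance 2.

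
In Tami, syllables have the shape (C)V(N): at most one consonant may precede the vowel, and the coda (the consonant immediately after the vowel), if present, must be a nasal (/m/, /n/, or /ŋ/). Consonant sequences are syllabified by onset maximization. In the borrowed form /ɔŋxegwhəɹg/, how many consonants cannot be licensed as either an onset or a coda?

4

Syllabifying with onset maximization leaves /g/, /w/, /ɹ/, /g/ stranded (only a nasal (/m/, /n/, or /ŋ/) is licensed in coda position; onsets are limited to one consonant).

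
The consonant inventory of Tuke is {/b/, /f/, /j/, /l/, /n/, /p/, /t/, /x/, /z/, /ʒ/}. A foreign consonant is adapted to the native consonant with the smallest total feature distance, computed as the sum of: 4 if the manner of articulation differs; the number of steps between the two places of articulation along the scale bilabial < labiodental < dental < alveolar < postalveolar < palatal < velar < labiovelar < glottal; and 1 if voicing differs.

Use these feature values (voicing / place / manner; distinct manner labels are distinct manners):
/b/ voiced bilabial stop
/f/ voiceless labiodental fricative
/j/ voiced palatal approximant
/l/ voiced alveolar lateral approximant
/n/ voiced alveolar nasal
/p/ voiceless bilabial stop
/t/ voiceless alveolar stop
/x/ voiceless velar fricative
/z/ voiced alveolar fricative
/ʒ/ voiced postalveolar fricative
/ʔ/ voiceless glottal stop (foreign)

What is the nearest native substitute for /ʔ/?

/t/ is closest: same manner (stop), place distance 5 (glottal→alveolar), same voicing; total 5. Next closest is /x/ at distance 6.

t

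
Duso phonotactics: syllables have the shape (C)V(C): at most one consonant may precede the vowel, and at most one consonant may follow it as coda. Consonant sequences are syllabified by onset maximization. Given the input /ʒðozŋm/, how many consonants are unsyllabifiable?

3

Under (C)V(C), the unsyllabifiable consonants are /ʒ/, /ŋ/, /m/ (at most one coda consonant is licensed; onsets are limited to one consonant).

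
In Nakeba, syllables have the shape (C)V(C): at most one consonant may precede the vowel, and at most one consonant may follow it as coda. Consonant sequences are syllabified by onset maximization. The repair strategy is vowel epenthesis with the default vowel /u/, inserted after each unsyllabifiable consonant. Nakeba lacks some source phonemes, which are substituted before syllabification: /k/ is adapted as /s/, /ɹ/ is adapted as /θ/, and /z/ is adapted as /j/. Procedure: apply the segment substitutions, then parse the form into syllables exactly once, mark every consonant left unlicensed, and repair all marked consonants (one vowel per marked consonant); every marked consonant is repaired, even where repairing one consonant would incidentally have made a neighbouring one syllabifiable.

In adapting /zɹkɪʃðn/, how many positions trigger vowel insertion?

After substitution the input is /jθsɪʃðn/.
The unsyllabifiable consonants are /j/, /θ/, /ð/, /n/; each receives one epenthetic vowel.

4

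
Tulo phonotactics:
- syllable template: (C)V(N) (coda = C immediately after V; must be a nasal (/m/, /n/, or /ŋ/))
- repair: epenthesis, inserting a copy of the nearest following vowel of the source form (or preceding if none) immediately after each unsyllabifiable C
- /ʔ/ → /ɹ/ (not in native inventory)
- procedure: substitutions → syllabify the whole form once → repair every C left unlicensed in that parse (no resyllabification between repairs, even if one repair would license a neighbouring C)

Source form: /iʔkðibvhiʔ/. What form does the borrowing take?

Substitution: /ʔ/ → /ɹ/, giving /iɹkðibvhiɹ/.
Syllabifying with onset maximization leaves /ɹ/, /k/, /b/, /v/, /ɹ/ stranded (only a nasal (/m/, /n/, or /ŋ/) is licensed in coda position; onsets are limited to one consonant).
Epenthesis after each stranded consonant: /ɹ/ → /ɹi/, /k/ → /ki/, /b/ → /bi/, /v/ → /vi/, /ɹ/ → /ɹi/.

iɹikiðibivihiɹi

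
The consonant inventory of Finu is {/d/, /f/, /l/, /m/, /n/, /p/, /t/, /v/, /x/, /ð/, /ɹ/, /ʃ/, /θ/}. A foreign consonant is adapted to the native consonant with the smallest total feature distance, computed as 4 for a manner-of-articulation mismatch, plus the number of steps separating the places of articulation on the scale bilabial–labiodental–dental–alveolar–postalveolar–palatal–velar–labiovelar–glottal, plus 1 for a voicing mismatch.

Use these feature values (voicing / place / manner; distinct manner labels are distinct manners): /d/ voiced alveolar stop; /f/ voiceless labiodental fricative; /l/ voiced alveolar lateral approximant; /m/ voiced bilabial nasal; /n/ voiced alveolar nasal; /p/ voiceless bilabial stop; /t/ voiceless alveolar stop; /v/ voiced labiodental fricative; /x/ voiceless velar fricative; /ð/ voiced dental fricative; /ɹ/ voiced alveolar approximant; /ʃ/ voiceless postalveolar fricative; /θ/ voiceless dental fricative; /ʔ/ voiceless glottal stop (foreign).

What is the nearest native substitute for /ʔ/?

t

/t/ is closest: same manner (stop), place distance 5 (glottal→alveolar), same voicing; total 5. Next closest is /d/ at distance 6.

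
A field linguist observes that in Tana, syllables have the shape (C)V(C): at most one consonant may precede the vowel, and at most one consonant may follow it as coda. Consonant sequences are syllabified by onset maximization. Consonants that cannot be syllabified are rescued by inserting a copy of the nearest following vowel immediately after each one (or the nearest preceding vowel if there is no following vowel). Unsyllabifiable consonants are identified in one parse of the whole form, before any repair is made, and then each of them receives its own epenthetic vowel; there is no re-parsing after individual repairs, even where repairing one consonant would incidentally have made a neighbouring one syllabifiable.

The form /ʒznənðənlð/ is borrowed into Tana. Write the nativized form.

ʒəzənənðənləðə

Under (C)V(C), the unsyllabifiable consonants are /ʒ/, /z/, /l/, /ð/ (at most one coda consonant is licensed; onsets are limited to one consonant).
Epenthesis after each stranded consonant: /ʒ/ → /ʒə/, /z/ → /zə/, /l/ → /lə/, /ð/ → /ðə/.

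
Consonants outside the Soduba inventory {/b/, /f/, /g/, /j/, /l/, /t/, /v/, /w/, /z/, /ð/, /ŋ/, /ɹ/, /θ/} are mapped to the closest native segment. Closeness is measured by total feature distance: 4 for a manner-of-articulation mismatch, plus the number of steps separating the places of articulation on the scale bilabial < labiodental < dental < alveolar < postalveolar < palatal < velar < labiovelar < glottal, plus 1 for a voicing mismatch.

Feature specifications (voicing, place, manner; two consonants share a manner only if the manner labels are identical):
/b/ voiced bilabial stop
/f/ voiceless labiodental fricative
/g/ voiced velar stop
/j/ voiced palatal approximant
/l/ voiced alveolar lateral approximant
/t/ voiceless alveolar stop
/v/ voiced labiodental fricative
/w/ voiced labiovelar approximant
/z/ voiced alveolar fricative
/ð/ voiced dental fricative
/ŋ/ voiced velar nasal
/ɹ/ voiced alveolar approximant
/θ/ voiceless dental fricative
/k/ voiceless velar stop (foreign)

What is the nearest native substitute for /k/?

/g/ is closest: same manner (stop), place distance 0 (velar→velar), voicing differs (+1); total 1. Next closest is /t/ at distance 3.

g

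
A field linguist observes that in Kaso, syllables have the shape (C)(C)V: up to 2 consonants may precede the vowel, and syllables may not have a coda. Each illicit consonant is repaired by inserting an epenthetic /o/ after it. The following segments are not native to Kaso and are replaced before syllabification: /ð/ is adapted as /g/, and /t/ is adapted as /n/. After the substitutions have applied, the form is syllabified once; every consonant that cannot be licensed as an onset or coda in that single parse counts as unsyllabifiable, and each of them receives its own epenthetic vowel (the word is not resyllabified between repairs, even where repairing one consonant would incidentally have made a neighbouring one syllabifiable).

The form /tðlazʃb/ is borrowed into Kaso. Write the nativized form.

Substitution: /t/ → /n/, /ð/ → /g/, giving /nglazʃb/.
Under (C)(C)V, the unsyllabifiable consonants are /n/, /z/, /ʃ/, /b/ (no codas are permitted; onsets may contain at most 2 consonants).
Inserting the epenthetic vowel yields /n/ → /no/, /z/ → /zo/, /ʃ/ → /ʃo/, /b/ → /bo/.

noglazoʃobo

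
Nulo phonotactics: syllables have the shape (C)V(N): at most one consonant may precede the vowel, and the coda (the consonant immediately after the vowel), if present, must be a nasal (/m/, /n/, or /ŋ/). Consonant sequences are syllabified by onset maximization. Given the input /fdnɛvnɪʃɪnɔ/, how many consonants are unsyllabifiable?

3

Under (C)V(N), the unsyllabifiable consonants are /f/, /d/, /v/ (only a nasal (/m/, /n/, or /ŋ/) is licensed in coda position; onsets are limited to one consonant).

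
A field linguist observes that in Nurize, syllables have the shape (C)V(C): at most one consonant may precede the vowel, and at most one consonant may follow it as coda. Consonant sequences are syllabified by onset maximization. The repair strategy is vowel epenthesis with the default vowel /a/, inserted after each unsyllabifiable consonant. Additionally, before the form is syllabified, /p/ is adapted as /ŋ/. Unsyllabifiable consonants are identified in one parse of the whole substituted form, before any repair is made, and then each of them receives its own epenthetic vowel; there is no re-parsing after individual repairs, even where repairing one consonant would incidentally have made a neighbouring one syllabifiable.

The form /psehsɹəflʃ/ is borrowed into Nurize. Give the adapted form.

Substitution: /p/ → /ŋ/, giving /ŋsehsɹəflʃ/.
Syllabifying with onset maximization leaves /ŋ/, /s/, /l/, /ʃ/ stranded (at most one coda consonant is licensed; onsets are limited to one consonant).
Inserting the epenthetic vowel yields /ŋ/ → /ŋa/, /s/ → /sa/, /l/ → /la/, /ʃ/ → /ʃa/.

ŋasehsaɹəflaʃa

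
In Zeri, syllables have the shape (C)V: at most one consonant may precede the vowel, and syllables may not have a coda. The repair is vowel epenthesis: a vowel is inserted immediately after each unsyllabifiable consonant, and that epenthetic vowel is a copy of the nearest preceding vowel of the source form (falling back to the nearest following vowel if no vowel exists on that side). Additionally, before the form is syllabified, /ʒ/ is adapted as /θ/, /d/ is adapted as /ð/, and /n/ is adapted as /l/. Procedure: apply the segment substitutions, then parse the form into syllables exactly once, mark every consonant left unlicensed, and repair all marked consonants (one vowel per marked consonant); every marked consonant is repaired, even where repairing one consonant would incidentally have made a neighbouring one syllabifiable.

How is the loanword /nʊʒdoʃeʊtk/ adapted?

lʊθʊðoʃeʊtʊkʊ

Substitution: /n/ → /l/, /ʒ/ → /θ/, /d/ → /ð/, giving /lʊθðoʃeʊtk/.
The consonants /θ/, /t/, /k/ cannot be parsed into a legal (C)V syllable (no codas are permitted; onsets are limited to one consonant).
Each unlicensed consonant becomes the onset of a new syllable: /θ/ → /θʊ/, /t/ → /tʊ/, /k/ → /kʊ/.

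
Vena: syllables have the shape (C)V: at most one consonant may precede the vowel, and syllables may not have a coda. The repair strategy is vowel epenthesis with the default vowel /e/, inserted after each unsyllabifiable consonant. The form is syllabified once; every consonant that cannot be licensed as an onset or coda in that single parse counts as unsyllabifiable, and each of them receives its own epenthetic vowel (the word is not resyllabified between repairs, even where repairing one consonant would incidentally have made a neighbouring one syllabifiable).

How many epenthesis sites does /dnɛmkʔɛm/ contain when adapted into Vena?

4

The unsyllabifiable consonants are /d/, /m/, /k/, /m/; each receives one epenthetic vowel.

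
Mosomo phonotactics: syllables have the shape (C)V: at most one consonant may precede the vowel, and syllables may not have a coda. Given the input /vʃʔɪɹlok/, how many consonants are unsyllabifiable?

The consonants /v/, /ʃ/, /ɹ/, /k/ cannot be parsed into a legal (C)V syllable (no codas are permitted; onsets are limited to one consonant).

4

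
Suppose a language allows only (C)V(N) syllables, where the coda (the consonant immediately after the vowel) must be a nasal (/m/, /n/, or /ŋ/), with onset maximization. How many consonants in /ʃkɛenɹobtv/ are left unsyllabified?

4

Under (C)V(N), the unsyllabifiable consonants are /ʃ/, /b/, /t/, /v/ (only a nasal (/m/, /n/, or /ŋ/) is licensed in coda position; onsets are limited to one consonant).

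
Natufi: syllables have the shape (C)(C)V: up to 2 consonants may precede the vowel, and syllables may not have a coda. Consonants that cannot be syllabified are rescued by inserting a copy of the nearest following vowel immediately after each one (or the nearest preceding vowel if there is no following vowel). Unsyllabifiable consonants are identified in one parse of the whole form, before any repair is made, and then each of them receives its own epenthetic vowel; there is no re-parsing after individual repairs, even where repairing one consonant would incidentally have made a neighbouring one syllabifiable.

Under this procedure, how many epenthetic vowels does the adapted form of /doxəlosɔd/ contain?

1

The unsyllabifiable consonants are /d/; each receives one epenthetic vowel.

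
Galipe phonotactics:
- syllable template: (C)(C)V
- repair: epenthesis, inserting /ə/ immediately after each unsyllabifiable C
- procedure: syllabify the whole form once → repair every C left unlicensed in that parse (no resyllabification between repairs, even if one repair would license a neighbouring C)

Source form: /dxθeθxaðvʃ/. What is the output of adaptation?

Syllabifying with onset maximization leaves /d/, /ð/, /v/, /ʃ/ stranded (no codas are permitted; onsets may contain at most 2 consonants).
Epenthesis after each stranded consonant: /d/ → /də/, /ð/ → /ðə/, /v/ → /və/, /ʃ/ → /ʃə/.

dəxθeθxaðəvəʃə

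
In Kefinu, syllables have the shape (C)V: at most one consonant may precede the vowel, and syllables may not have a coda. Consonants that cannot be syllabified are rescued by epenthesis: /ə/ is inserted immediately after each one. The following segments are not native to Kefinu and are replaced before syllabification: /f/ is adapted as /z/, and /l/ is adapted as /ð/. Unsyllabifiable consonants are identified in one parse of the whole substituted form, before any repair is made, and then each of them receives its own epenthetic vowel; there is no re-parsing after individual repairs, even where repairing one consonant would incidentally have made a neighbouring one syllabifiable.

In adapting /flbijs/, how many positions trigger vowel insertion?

4

After substitution the input is /zðbijs/.
The unsyllabifiable consonants are /z/, /ð/, /j/, /s/; each receives one epenthetic vowel.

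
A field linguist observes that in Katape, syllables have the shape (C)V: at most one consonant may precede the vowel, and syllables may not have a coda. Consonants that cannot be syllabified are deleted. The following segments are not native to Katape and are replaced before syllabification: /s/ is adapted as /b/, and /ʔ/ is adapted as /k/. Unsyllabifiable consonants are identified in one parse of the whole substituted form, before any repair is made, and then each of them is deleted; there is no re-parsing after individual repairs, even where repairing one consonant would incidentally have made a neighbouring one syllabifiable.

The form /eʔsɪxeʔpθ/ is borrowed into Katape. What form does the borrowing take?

ebɪxe

Substitution: /ʔ/ → /k/, /s/ → /b/, giving /ekbɪxekpθ/.
The consonants /k/, /k/, /p/, /θ/ cannot be parsed into a legal (C)V syllable (no codas are permitted; onsets are limited to one consonant).
Each unlicensed consonant is deleted: /k/, /k/, /p/, /θ/.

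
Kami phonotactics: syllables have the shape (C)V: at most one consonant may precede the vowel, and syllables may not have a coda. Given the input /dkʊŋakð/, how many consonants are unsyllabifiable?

3

Syllabifying with onset maximization leaves /d/, /k/, /ð/ stranded (no codas are permitted; onsets are limited to one consonant).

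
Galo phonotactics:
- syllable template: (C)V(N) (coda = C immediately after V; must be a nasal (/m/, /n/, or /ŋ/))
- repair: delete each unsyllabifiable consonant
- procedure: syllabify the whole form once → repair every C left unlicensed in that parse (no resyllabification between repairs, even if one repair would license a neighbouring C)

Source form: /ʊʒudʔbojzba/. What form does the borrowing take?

Under (C)V(N), the unsyllabifiable consonants are /d/, /ʔ/, /j/, /z/ (only a nasal (/m/, /n/, or /ŋ/) is licensed in coda position; onsets are limited to one consonant).
Each unlicensed consonant is deleted: /d/, /ʔ/, /j/, /z/.

ʊʒuboba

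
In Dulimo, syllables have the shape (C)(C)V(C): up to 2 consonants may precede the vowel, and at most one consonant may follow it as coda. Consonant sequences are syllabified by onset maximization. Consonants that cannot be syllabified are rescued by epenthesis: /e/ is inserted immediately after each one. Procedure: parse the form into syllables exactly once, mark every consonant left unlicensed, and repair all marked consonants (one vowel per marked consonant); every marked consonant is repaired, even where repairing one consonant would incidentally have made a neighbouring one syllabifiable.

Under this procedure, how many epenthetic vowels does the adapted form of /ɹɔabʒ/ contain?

1

The unsyllabifiable consonants are /ʒ/; each receives one epenthetic vowel.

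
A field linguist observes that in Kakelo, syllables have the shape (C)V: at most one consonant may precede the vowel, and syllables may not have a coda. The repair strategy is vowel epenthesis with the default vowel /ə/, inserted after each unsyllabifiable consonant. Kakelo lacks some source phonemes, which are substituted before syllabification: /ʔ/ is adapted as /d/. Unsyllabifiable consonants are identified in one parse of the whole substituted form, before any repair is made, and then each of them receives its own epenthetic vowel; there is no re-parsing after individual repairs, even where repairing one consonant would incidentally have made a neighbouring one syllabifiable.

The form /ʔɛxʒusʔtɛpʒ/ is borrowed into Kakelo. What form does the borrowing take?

Substitution: /ʔ/ → /d/, giving /dɛxʒusdtɛpʒ/.
The consonants /x/, /s/, /d/, /p/, /ʒ/ cannot be parsed into a legal (C)V syllable (no codas are permitted; onsets are limited to one consonant).
Each unlicensed consonant becomes the onset of a new syllable: /x/ → /xə/, /s/ → /sə/, /d/ → /də/, /p/ → /pə/, /ʒ/ → /ʒə/.

dɛxəʒusədətɛpəʒə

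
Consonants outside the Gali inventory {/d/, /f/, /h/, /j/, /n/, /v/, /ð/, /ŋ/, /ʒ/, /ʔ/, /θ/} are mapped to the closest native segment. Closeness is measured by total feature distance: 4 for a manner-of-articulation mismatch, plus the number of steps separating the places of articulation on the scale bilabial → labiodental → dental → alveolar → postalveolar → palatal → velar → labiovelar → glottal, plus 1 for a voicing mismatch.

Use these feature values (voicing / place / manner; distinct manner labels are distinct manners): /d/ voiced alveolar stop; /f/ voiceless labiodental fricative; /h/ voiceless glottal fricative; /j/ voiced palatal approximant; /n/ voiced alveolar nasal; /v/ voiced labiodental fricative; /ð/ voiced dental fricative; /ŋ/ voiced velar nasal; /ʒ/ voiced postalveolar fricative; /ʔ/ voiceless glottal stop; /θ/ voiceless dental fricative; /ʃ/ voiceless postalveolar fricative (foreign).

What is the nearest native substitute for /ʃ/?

/ʒ/ is closest: same manner (fricative), place distance 0 (postalveolar→postalveolar), voicing differs (+1); total 1. Next closest is /θ/ at distance 2.

ʒ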